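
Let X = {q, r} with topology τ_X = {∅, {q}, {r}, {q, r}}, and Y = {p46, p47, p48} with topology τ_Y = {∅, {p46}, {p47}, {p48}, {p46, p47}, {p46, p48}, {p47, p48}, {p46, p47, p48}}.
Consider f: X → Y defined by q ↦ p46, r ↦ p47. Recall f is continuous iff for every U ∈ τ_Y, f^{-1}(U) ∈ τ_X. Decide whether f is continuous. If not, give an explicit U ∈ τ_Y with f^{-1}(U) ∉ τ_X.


f IS continuous.

Compute f^{-1}(U) for each U ∈ τ_Y:
  U = ∅: f^{-1}(U) = ∅ ∈ τ_X ✓.
  U = {p46}: f^{-1}(U) = {q} ∈ τ_X ✓.
  U = {p47}: f^{-1}(U) = {r} ∈ τ_X ✓.
  U = {p48}: f^{-1}(U) = ∅ ∈ τ_X ✓.
  U = {p46, p47}: f^{-1}(U) = {q, r} ∈ τ_X ✓.
  U = {p46, p48}: f^{-1}(U) = {q} ∈ τ_X ✓.
  U = {p47, p48}: f^{-1}(U) = {r} ∈ τ_X ✓.
  U = {p46, p47, p48}: f^{-1}(U) = {q, r} ∈ τ_X ✓.
Every preimage lies in τ_X, so f IS continuous.


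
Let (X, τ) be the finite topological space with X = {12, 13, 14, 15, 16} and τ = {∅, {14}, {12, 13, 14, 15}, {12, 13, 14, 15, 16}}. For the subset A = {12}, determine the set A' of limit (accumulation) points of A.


A' = {13, 15, 16}

For each x ∈ X, list the open sets U ∈ τ with x ∈ U, then check whether U ∩ (A ∖ {x}) ≠ ∅ for every such U.
  x = 12: open {12, 13, 14, 15} ∋ x has {12, 13, 14, 15} ∩ (A ∖ {12}) = ∅, so x is NOT a limit point.
  x = 13: opens ∋ x are {12, 13, 14, 15}, {12, 13, 14, 15, 16}; each meets A ∖ {13}, so x IS a limit point.
  x = 14: open {14} ∋ x has {14} ∩ (A ∖ {14}) = ∅, so x is NOT a limit point.
  x = 15: opens ∋ x are {12, 13, 14, 15}, {12, 13, 14, 15, 16}; each meets A ∖ {15}, so x IS a limit point.
  x = 16: opens ∋ x are {12, 13, 14, 15, 16}; each meets A ∖ {16}, so x IS a limit point.
Collecting: A' = {13, 15, 16}.


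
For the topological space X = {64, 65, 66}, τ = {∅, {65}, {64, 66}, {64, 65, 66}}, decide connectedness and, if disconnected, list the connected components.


(X, τ) is disconnected; components = [{65}, {64, 66}].

Find clopen sets (U ∈ τ with X ∖ U ∈ τ):
  U = ∅, X ∖ U = {64, 65, 66} — both open, so U is clopen.
  U = {65}, X ∖ U = {64, 66} — both open, so U is clopen.
  U = {64, 66}, X ∖ U = {65} — both open, so U is clopen.
  U = {64, 65, 66}, X ∖ U = ∅ — both open, so U is clopen.
Nontrivial clopen(s) exist: e.g. {65}. So (X, τ) is disconnected.
Compute connected components by grouping points that agree on all clopens:
  component: {65}
  component: {64, 66}


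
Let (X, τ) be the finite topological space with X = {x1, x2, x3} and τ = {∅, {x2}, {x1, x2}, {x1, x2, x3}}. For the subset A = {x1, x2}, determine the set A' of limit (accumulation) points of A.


A' = {x1, x3}

For each x ∈ X, list the open sets U ∈ τ with x ∈ U, then check whether U ∩ (A ∖ {x}) ≠ ∅ for every such U.
  x = x1: opens ∋ x are {x1, x2}, {x1, x2, x3}; each meets A ∖ {x1}, so x IS a limit point.
  x = x2: open {x2} ∋ x has {x2} ∩ (A ∖ {x2}) = ∅, so x is NOT a limit point.
  x = x3: opens ∋ x are {x1, x2, x3}; each meets A ∖ {x3}, so x IS a limit point.
Collecting: A' = {x1, x3}.


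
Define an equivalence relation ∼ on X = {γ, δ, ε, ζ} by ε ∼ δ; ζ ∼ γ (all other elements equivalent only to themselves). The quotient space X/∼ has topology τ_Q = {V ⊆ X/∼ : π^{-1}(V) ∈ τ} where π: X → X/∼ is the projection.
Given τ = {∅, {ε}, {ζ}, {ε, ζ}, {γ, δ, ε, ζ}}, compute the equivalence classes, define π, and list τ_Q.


X/∼ = {[γ=ζ], [δ=ε]}; |τ_Q| = 2.

Equivalence classes: [γ=ζ], [δ=ε].
Quotient map π: X → X/∼ sends γ ↦ [γ=ζ], δ ↦ [δ=ε], ε ↦ [δ=ε], ζ ↦ [γ=ζ].
For each subset V ⊆ X/∼, compute π^{-1}(V) ⊆ X and check whether π^{-1}(V) ∈ τ. V is open in τ_Q iff π^{-1}(V) ∈ τ.
  V = {}: π^{-1}(V) = ∅ ∈ τ ✓.
  V = {[γ=ζ]}: π^{-1}(V) = {γ, ζ} ∉ τ ✗.
  V = {[δ=ε]}: π^{-1}(V) = {δ, ε} ∉ τ ✗.
  V = {[γ=ζ], [δ=ε]}: π^{-1}(V) = {γ, δ, ε, ζ} ∈ τ ✓.
Open sets in the quotient: τ_Q = {{}, {[γ=ζ], [δ=ε]}} (2 elements).


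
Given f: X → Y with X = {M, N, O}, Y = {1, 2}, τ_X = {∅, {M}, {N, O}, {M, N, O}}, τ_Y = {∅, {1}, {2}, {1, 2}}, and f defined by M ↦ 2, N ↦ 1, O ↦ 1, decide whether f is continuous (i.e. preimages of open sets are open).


f IS continuous.

Compute f^{-1}(U) for each U ∈ τ_Y:
  U = ∅: f^{-1}(U) = ∅ ∈ τ_X ✓.
  U = {1}: f^{-1}(U) = {N, O} ∈ τ_X ✓.
  U = {2}: f^{-1}(U) = {M} ∈ τ_X ✓.
  U = {1, 2}: f^{-1}(U) = {M, N, O} ∈ τ_X ✓.
Every preimage lies in τ_X, so f IS continuous.


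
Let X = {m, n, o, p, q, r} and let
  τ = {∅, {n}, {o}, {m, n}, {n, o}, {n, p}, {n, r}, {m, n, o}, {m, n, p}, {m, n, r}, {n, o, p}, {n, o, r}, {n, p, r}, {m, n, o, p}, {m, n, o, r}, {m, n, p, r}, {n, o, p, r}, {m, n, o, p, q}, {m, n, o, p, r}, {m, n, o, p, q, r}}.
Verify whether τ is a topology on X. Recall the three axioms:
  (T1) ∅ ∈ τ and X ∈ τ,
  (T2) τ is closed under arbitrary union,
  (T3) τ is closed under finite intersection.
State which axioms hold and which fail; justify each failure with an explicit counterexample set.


τ IS a topology on X.

Axiom (T1): ∅ ∈ τ? Yes; X ∈ τ? Yes.
Axiom (T2/T3): check pairwise unions and intersections of members of τ.
All pairwise intersections and unions checked — each lies in τ. Therefore τ satisfies (T1), (T2), (T3): it IS a topology on X.


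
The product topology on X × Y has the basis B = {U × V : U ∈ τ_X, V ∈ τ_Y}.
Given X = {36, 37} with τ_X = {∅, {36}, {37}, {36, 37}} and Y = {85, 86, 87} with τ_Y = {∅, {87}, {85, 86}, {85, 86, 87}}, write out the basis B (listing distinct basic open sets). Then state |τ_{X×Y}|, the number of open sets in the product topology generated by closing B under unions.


Basis B = {∅ × ∅, {36} × {87}, {37} × {87}, {36} × {85, 86}, {36, 37} × {87}, {37} × {85, 86}, {36} × {85, 86, 87}, {37} × {85, 86, 87}, {36, 37} × {85, 86}, {36, 37} × {85, 86, 87}}; |τ_{X×Y}| = 16.

Enumerate products U × V with U ∈ τ_X, V ∈ τ_Y (deduplicated):
  ∅ × ∅ = {} (∅)
  {36} × {87} = {(36,87)}
  {37} × {87} = {(37,87)}
  {36} × {85, 86} = {(36,85), (36,86)}
  {36, 37} × {87} = {(36,87), (37,87)}
  {37} × {85, 86} = {(37,85), (37,86)}
  {36} × {85, 86, 87} = {(36,85), (36,86), (36,87)}
  {37} × {85, 86, 87} = {(37,85), (37,86), (37,87)}
  {36, 37} × {85, 86} = {(36,85), (36,86), (37,85), (37,86)}
  {36, 37} × {85, 86, 87} = {(36,85), (36,86), (36,87), (37,85), (37,86), (37,87)}
These 10 distinct sets form the basis B.
Close under arbitrary unions to get τ_{X×Y}; counting gives |τ_{X×Y}| = 16.


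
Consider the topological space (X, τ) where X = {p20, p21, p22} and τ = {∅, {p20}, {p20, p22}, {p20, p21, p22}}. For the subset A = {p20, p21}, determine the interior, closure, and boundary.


int(A) = {p20}, cl(A) = {p20, p21, p22}, ∂A = {p21, p22}.

Closed sets in (X, τ) are complements of opens:
  closed(X, τ) = {∅, {p21}, {p21, p22}, {p20, p21, p22}}.
int(A) = ⋃ {U ∈ τ : U ⊆ A}. Opens contained in A: ∅, {p20}.
Taking the union of these: int(A) = {p20}.
cl(A) = ⋂ {C closed : A ⊆ C}. Closed sets containing A: {p20, p21, p22}.
Intersecting these: cl(A) = {p20, p21, p22}.
∂A = cl(A) ∖ int(A) = {p20, p21, p22} ∖ {p20} = {p21, p22}.


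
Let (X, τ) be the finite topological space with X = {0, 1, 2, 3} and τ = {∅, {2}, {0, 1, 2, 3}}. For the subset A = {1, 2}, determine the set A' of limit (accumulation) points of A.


A' = {0, 1, 3}

For each x ∈ X, list the open sets U ∈ τ with x ∈ U, then check whether U ∩ (A ∖ {x}) ≠ ∅ for every such U.
  x = 0: opens ∋ x are {0, 1, 2, 3}; each meets A ∖ {0}, so x IS a limit point.
  x = 1: opens ∋ x are {0, 1, 2, 3}; each meets A ∖ {1}, so x IS a limit point.
  x = 2: open {2} ∋ x has {2} ∩ (A ∖ {2}) = ∅, so x is NOT a limit point.
  x = 3: opens ∋ x are {0, 1, 2, 3}; each meets A ∖ {3}, so x IS a limit point.
Collecting: A' = {0, 1, 3}.


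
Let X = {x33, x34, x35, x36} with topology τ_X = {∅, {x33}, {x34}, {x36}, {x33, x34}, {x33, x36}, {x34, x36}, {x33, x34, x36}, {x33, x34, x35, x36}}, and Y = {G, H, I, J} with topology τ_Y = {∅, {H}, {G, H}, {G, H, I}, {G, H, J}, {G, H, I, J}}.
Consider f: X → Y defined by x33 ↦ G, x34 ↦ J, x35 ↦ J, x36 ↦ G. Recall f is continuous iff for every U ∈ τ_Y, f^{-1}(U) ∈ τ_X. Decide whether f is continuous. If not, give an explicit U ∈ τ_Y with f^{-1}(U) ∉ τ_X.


f IS continuous.

Compute f^{-1}(U) for each U ∈ τ_Y:
  U = ∅: f^{-1}(U) = ∅ ∈ τ_X ✓.
  U = {H}: f^{-1}(U) = ∅ ∈ τ_X ✓.
  U = {G, H}: f^{-1}(U) = {x33, x36} ∈ τ_X ✓.
  U = {G, H, I}: f^{-1}(U) = {x33, x36} ∈ τ_X ✓.
  U = {G, H, J}: f^{-1}(U) = {x33, x34, x35, x36} ∈ τ_X ✓.
  U = {G, H, I, J}: f^{-1}(U) = {x33, x34, x35, x36} ∈ τ_X ✓.
Every preimage lies in τ_X, so f IS continuous.


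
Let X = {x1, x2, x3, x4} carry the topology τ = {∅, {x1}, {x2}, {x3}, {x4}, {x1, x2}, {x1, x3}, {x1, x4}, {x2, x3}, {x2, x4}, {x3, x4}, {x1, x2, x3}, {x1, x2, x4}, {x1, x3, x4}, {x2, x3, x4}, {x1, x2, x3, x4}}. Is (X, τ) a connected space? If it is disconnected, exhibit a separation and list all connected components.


(X, τ) is disconnected; components = [{x1}, {x2}, {x3}, {x4}].

Find clopen sets (U ∈ τ with X ∖ U ∈ τ):
  U = ∅, X ∖ U = {x1, x2, x3, x4} — both open, so U is clopen.
  U = {x1}, X ∖ U = {x2, x3, x4} — both open, so U is clopen.
  U = {x2}, X ∖ U = {x1, x3, x4} — both open, so U is clopen.
  U = {x3}, X ∖ U = {x1, x2, x4} — both open, so U is clopen.
  U = {x4}, X ∖ U = {x1, x2, x3} — both open, so U is clopen.
  U = {x1, x2}, X ∖ U = {x3, x4} — both open, so U is clopen.
  U = {x1, x3}, X ∖ U = {x2, x4} — both open, so U is clopen.
  U = {x1, x4}, X ∖ U = {x2, x3} — both open, so U is clopen.
  U = {x2, x3}, X ∖ U = {x1, x4} — both open, so U is clopen.
  U = {x2, x4}, X ∖ U = {x1, x3} — both open, so U is clopen.
  U = {x3, x4}, X ∖ U = {x1, x2} — both open, so U is clopen.
  U = {x1, x2, x3}, X ∖ U = {x4} — both open, so U is clopen.
  U = {x1, x2, x4}, X ∖ U = {x3} — both open, so U is clopen.
  U = {x1, x3, x4}, X ∖ U = {x2} — both open, so U is clopen.
  U = {x2, x3, x4}, X ∖ U = {x1} — both open, so U is clopen.
  U = {x1, x2, x3, x4}, X ∖ U = ∅ — both open, so U is clopen.
Nontrivial clopen(s) exist: e.g. {x2, x3}. So (X, τ) is disconnected.
Compute connected components by grouping points that agree on all clopens:
  component: {x1}
  component: {x2}
  component: {x3}
  component: {x4}


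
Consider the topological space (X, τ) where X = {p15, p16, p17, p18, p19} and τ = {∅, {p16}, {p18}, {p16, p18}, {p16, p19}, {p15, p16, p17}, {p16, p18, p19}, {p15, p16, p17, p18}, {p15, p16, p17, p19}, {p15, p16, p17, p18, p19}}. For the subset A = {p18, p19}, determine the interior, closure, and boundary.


int(A) = {p18}, cl(A) = {p18, p19}, ∂A = {p19}.

Closed sets in (X, τ) are complements of opens:
  closed(X, τ) = {∅, {p18}, {p19}, {p15, p17}, {p18, p19}, {p15, p17, p18}, {p15, p17, p19}, {p15, p16, p17, p19}, {p15, p17, p18, p19}, {p15, p16, p17, p18, p19}}.
int(A) = ⋃ {U ∈ τ : U ⊆ A}. Opens contained in A: ∅, {p18}.
Taking the union of these: int(A) = {p18}.
cl(A) = ⋂ {C closed : A ⊆ C}. Closed sets containing A: {p18, p19}, {p15, p17, p18, p19}, {p15, p16, p17, p18, p19}.
Intersecting these: cl(A) = {p18, p19}.
∂A = cl(A) ∖ int(A) = {p18, p19} ∖ {p18} = {p19}.


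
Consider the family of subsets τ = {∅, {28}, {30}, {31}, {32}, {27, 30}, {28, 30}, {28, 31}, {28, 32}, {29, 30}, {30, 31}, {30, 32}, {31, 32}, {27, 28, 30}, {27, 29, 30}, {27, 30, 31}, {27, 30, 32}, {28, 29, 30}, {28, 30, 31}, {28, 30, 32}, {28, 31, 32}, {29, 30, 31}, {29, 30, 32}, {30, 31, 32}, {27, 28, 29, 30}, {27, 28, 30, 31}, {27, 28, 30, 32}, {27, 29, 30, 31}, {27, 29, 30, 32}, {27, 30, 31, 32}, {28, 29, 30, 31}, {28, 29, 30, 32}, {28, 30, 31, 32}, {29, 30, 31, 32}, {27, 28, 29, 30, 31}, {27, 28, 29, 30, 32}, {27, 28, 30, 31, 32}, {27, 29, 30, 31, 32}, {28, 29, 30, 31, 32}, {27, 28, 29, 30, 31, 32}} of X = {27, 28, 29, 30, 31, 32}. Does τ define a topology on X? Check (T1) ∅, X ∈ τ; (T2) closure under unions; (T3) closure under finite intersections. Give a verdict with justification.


τ IS a topology on X.

Axiom (T1): ∅ ∈ τ? Yes; X ∈ τ? Yes.
Axiom (T2/T3): check pairwise unions and intersections of members of τ.
All pairwise intersections and unions checked — each lies in τ. Therefore τ satisfies (T1), (T2), (T3): it IS a topology on X.


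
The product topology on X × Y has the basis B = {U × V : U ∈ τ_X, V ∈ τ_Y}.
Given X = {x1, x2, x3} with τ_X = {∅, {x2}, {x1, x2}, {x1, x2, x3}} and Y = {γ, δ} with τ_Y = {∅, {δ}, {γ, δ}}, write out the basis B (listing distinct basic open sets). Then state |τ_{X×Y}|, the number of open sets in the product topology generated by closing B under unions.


Basis B = {∅ × ∅, {x2} × {δ}, {x1, x2} × {δ}, {x2} × {γ, δ}, {x1, x2, x3} × {δ}, {x1, x2} × {γ, δ}, {x1, x2, x3} × {γ, δ}}; |τ_{X×Y}| = 10.

Enumerate products U × V with U ∈ τ_X, V ∈ τ_Y (deduplicated):
  ∅ × ∅ = {} (∅)
  {x2} × {δ} = {(x2,δ)}
  {x1, x2} × {δ} = {(x1,δ), (x2,δ)}
  {x2} × {γ, δ} = {(x2,γ), (x2,δ)}
  {x1, x2, x3} × {δ} = {(x1,δ), (x2,δ), (x3,δ)}
  {x1, x2} × {γ, δ} = {(x1,γ), (x1,δ), (x2,γ), (x2,δ)}
  {x1, x2, x3} × {γ, δ} = {(x1,γ), (x1,δ), (x2,γ), (x2,δ), (x3,γ), (x3,δ)}
These 7 distinct sets form the basis B.
Close under arbitrary unions to get τ_{X×Y}; counting gives |τ_{X×Y}| = 10.


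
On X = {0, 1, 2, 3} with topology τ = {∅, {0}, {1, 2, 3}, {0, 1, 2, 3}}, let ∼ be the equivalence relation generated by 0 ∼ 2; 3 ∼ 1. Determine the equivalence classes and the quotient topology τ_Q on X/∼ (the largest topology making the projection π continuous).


X/∼ = {[0=2], [1=3]}; |τ_Q| = 2.

Equivalence classes: [0=2], [1=3].
Quotient map π: X → X/∼ sends 0 ↦ [0=2], 1 ↦ [1=3], 2 ↦ [0=2], 3 ↦ [1=3].
For each subset V ⊆ X/∼, compute π^{-1}(V) ⊆ X and check whether π^{-1}(V) ∈ τ. V is open in τ_Q iff π^{-1}(V) ∈ τ.
  V = {}: π^{-1}(V) = ∅ ∈ τ ✓.
  V = {[0=2]}: π^{-1}(V) = {0, 2} ∉ τ ✗.
  V = {[1=3]}: π^{-1}(V) = {1, 3} ∉ τ ✗.
  V = {[0=2], [1=3]}: π^{-1}(V) = {0, 1, 2, 3} ∈ τ ✓.
Open sets in the quotient: τ_Q = {{}, {[0=2], [1=3]}} (2 elements).


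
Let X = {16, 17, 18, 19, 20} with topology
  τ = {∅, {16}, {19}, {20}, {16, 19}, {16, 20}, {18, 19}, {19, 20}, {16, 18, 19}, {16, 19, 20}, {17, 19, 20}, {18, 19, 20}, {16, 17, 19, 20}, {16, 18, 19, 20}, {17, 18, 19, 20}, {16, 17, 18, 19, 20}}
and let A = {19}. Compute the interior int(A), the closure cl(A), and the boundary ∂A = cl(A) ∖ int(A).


int(A) = {19}, cl(A) = {17, 18, 19}, ∂A = {17, 18}.

Closed sets in (X, τ) are complements of opens:
  closed(X, τ) = {∅, {16}, {17}, {18}, {16, 17}, {16, 18}, {17, 18}, {17, 20}, {16, 17, 18}, {16, 17, 20}, {17, 18, 19}, {17, 18, 20}, {16, 17, 18, 19}, {16, 17, 18, 20}, {17, 18, 19, 20}, {16, 17, 18, 19, 20}}.
int(A) = ⋃ {U ∈ τ : U ⊆ A}. Opens contained in A: ∅, {19}.
Taking the union of these: int(A) = {19}.
cl(A) = ⋂ {C closed : A ⊆ C}. Closed sets containing A: {17, 18, 19}, {16, 17, 18, 19}, {17, 18, 19, 20}, {16, 17, 18, 19, 20}.
Intersecting these: cl(A) = {17, 18, 19}.
∂A = cl(A) ∖ int(A) = {17, 18, 19} ∖ {19} = {17, 18}.


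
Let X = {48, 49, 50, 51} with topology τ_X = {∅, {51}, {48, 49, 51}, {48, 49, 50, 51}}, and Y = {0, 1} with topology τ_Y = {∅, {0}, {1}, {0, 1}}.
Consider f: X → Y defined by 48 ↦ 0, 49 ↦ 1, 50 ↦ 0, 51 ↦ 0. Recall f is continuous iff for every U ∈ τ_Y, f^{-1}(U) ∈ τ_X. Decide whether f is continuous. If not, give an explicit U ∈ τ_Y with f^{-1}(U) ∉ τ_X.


f is NOT continuous.

Compute f^{-1}(U) for each U ∈ τ_Y:
  U = ∅: f^{-1}(U) = ∅ ∈ τ_X ✓.
  U = {0}: f^{-1}(U) = {48, 50, 51} ∉ τ_X ✗.
  U = {1}: f^{-1}(U) = {49} ∉ τ_X ✗.
  U = {0, 1}: f^{-1}(U) = {48, 49, 50, 51} ∈ τ_X ✓.
Found U = {0} with f^{-1}(U) = {48, 50, 51} not in τ_X. Therefore f is NOT continuous.


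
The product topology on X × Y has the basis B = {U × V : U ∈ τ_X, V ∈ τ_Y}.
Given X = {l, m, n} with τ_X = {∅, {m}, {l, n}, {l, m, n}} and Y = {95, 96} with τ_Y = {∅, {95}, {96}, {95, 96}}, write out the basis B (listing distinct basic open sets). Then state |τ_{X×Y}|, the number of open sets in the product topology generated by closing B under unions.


Basis B = {∅ × ∅, {m} × {95}, {m} × {96}, {l, n} × {95}, {l, n} × {96}, {m} × {95, 96}, {l, m, n} × {95}, {l, m, n} × {96}, {l, n} × {95, 96}, {l, m, n} × {95, 96}}; |τ_{X×Y}| = 16.

Enumerate products U × V with U ∈ τ_X, V ∈ τ_Y (deduplicated):
  ∅ × ∅ = {} (∅)
  {m} × {95} = {(m,95)}
  {m} × {96} = {(m,96)}
  {l, n} × {95} = {(l,95), (n,95)}
  {l, n} × {96} = {(l,96), (n,96)}
  {m} × {95, 96} = {(m,95), (m,96)}
  {l, m, n} × {95} = {(l,95), (m,95), (n,95)}
  {l, m, n} × {96} = {(l,96), (m,96), (n,96)}
  {l, n} × {95, 96} = {(l,95), (l,96), (n,95), (n,96)}
  {l, m, n} × {95, 96} = {(l,95), (l,96), (m,95), (m,96), (n,95), (n,96)}
These 10 distinct sets form the basis B.
Close under arbitrary unions to get τ_{X×Y}; counting gives |τ_{X×Y}| = 16.


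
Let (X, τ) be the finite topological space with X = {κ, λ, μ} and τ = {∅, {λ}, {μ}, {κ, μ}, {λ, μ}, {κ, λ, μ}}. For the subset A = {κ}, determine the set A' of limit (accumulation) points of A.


A' = ∅

For each x ∈ X, list the open sets U ∈ τ with x ∈ U, then check whether U ∩ (A ∖ {x}) ≠ ∅ for every such U.
  x = κ: open {κ, μ} ∋ x has {κ, μ} ∩ (A ∖ {κ}) = ∅, so x is NOT a limit point.
  x = λ: open {λ} ∋ x has {λ} ∩ (A ∖ {λ}) = ∅, so x is NOT a limit point.
  x = μ: open {μ} ∋ x has {μ} ∩ (A ∖ {μ}) = ∅, so x is NOT a limit point.
Collecting: A' = ∅.


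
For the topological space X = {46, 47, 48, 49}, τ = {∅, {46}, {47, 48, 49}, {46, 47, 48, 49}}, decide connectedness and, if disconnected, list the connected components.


(X, τ) is disconnected; components = [{46}, {47, 48, 49}].

Find clopen sets (U ∈ τ with X ∖ U ∈ τ):
  U = ∅, X ∖ U = {46, 47, 48, 49} — both open, so U is clopen.
  U = {46}, X ∖ U = {47, 48, 49} — both open, so U is clopen.
  U = {47, 48, 49}, X ∖ U = {46} — both open, so U is clopen.
  U = {46, 47, 48, 49}, X ∖ U = ∅ — both open, so U is clopen.
Nontrivial clopen(s) exist: e.g. {47, 48, 49}. So (X, τ) is disconnected.
Compute connected components by grouping points that agree on all clopens:
  component: {46}
  component: {47, 48, 49}


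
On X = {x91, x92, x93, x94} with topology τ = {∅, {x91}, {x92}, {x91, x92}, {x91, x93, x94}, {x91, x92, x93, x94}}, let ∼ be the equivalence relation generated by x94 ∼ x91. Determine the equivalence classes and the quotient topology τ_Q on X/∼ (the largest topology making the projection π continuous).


X/∼ = {[x91=x94], [x92], [x93]}; |τ_Q| = 4.

Equivalence classes: [x91=x94], [x92], [x93].
Quotient map π: X → X/∼ sends x91 ↦ [x91=x94], x92 ↦ [x92], x93 ↦ [x93], x94 ↦ [x91=x94].
For each subset V ⊆ X/∼, compute π^{-1}(V) ⊆ X and check whether π^{-1}(V) ∈ τ. V is open in τ_Q iff π^{-1}(V) ∈ τ.
  V = {}: π^{-1}(V) = ∅ ∈ τ ✓.
  V = {[x91=x94]}: π^{-1}(V) = {x91, x94} ∉ τ ✗.
  V = {[x92]}: π^{-1}(V) = {x92} ∈ τ ✓.
  V = {[x91=x94], [x92]}: π^{-1}(V) = {x91, x92, x94} ∉ τ ✗.
  V = {[x93]}: π^{-1}(V) = {x93} ∉ τ ✗.
  V = {[x91=x94], [x93]}: π^{-1}(V) = {x91, x93, x94} ∈ τ ✓.
  V = {[x92], [x93]}: π^{-1}(V) = {x92, x93} ∉ τ ✗.
  V = {[x91=x94], [x92], [x93]}: π^{-1}(V) = {x91, x92, x93, x94} ∈ τ ✓.
Open sets in the quotient: τ_Q = {{}, {[x92]}, {[x91=x94], [x93]}, {[x91=x94], [x92], [x93]}} (4 elements).


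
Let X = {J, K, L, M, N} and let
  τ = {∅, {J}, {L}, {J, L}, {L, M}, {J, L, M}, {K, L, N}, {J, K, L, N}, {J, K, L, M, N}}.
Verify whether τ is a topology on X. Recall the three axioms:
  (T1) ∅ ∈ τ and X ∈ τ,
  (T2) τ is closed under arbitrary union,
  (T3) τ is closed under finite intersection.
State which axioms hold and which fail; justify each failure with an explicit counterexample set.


τ is NOT a topology on X.

Axiom (T1): ∅ ∈ τ? Yes; X ∈ τ? Yes.
Axiom (T2/T3): check pairwise unions and intersections of members of τ.
Counterexample for (T2): {L, M} ∪ {K, L, N} = {K, L, M, N} ∉ τ. Therefore τ is NOT a topology.


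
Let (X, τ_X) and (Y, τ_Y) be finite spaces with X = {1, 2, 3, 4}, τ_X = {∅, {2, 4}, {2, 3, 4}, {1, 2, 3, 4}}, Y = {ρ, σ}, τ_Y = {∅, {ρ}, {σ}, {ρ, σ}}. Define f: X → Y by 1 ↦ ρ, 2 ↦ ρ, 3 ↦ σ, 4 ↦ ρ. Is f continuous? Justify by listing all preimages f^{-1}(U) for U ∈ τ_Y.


f is NOT continuous.

Compute f^{-1}(U) for each U ∈ τ_Y:
  U = ∅: f^{-1}(U) = ∅ ∈ τ_X ✓.
  U = {ρ}: f^{-1}(U) = {1, 2, 4} ∉ τ_X ✗.
  U = {σ}: f^{-1}(U) = {3} ∉ τ_X ✗.
  U = {ρ, σ}: f^{-1}(U) = {1, 2, 3, 4} ∈ τ_X ✓.
Found U = {ρ} with f^{-1}(U) = {1, 2, 4} not in τ_X. Therefore f is NOT continuous.


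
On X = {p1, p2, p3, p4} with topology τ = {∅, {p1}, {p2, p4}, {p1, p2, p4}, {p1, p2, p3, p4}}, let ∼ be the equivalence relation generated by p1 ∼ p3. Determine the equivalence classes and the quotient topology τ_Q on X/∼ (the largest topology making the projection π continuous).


X/∼ = {[p1=p3], [p2], [p4]}; |τ_Q| = 3.

Equivalence classes: [p1=p3], [p2], [p4].
Quotient map π: X → X/∼ sends p1 ↦ [p1=p3], p2 ↦ [p2], p3 ↦ [p1=p3], p4 ↦ [p4].
For each subset V ⊆ X/∼, compute π^{-1}(V) ⊆ X and check whether π^{-1}(V) ∈ τ. V is open in τ_Q iff π^{-1}(V) ∈ τ.
  V = {}: π^{-1}(V) = ∅ ∈ τ ✓.
  V = {[p1=p3]}: π^{-1}(V) = {p1, p3} ∉ τ ✗.
  V = {[p2]}: π^{-1}(V) = {p2} ∉ τ ✗.
  V = {[p1=p3], [p2]}: π^{-1}(V) = {p1, p2, p3} ∉ τ ✗.
  V = {[p4]}: π^{-1}(V) = {p4} ∉ τ ✗.
  V = {[p1=p3], [p4]}: π^{-1}(V) = {p1, p3, p4} ∉ τ ✗.
  V = {[p2], [p4]}: π^{-1}(V) = {p2, p4} ∈ τ ✓.
  V = {[p1=p3], [p2], [p4]}: π^{-1}(V) = {p1, p2, p3, p4} ∈ τ ✓.
Open sets in the quotient: τ_Q = {{}, {[p2], [p4]}, {[p1=p3], [p2], [p4]}} (3 elements).


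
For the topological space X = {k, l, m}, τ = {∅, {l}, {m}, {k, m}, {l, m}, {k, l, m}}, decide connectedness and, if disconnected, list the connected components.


(X, τ) is disconnected; components = [{l}, {k, m}].

Find clopen sets (U ∈ τ with X ∖ U ∈ τ):
  U = ∅, X ∖ U = {k, l, m} — both open, so U is clopen.
  U = {l}, X ∖ U = {k, m} — both open, so U is clopen.
  U = {k, m}, X ∖ U = {l} — both open, so U is clopen.
  U = {k, l, m}, X ∖ U = ∅ — both open, so U is clopen.
Nontrivial clopen(s) exist: e.g. {l}. So (X, τ) is disconnected.
Compute connected components by grouping points that agree on all clopens:
  component: {l}
  component: {k, m}


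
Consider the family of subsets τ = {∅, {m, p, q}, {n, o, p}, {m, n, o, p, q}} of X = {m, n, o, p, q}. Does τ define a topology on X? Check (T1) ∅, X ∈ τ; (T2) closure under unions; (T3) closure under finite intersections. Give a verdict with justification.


τ is NOT a topology on X.

Axiom (T1): ∅ ∈ τ? Yes; X ∈ τ? Yes.
Axiom (T2/T3): check pairwise unions and intersections of members of τ.
Counterexample for (T3): {m, p, q} ∩ {n, o, p} = {p} ∉ τ. Therefore τ is NOT a topology.


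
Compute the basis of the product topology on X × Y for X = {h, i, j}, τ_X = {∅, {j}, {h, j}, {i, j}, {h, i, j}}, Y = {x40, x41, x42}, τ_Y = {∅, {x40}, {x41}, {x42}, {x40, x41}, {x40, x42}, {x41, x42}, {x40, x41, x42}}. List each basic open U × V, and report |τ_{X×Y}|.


Basis B = {∅ × ∅, {j} × {x40}, {j} × {x41}, {j} × {x42}, {h, j} × {x40}, {h, j} × {x41}, {h, j} × {x42}, {i, j} × {x40}, {i, j} × {x41}, {i, j} × {x42}, {j} × {x40, x41}, {j} × {x40, x42}, {j} × {x41, x42}, {h, i, j} × {x40}, {h, i, j} × {x41}, {h, i, j} × {x42}, {j} × {x40, x41, x42}, {h, j} × {x40, x41}, {h, j} × {x40, x42}, {h, j} × {x41, x42}, {i, j} × {x40, x41}, {i, j} × {x40, x42}, {i, j} × {x41, x42}, {h, j} × {x40, x41, x42}, {h, i, j} × {x40, x41}, {h, i, j} × {x40, x42}, {h, i, j} × {x41, x42}, {i, j} × {x40, x41, x42}, {h, i, j} × {x40, x41, x42}}; |τ_{X×Y}| = 125.

Enumerate products U × V with U ∈ τ_X, V ∈ τ_Y (deduplicated):
  ∅ × ∅ = {} (∅)
  {j} × {x40} = {(j,x40)}
  {j} × {x41} = {(j,x41)}
  {j} × {x42} = {(j,x42)}
  {h, j} × {x40} = {(h,x40), (j,x40)}
  {h, j} × {x41} = {(h,x41), (j,x41)}
  {h, j} × {x42} = {(h,x42), (j,x42)}
  {i, j} × {x40} = {(i,x40), (j,x40)}
  {i, j} × {x41} = {(i,x41), (j,x41)}
  {i, j} × {x42} = {(i,x42), (j,x42)}
  {j} × {x40, x41} = {(j,x40), (j,x41)}
  {j} × {x40, x42} = {(j,x40), (j,x42)}
  {j} × {x41, x42} = {(j,x41), (j,x42)}
  {h, i, j} × {x40} = {(h,x40), (i,x40), (j,x40)}
  {h, i, j} × {x41} = {(h,x41), (i,x41), (j,x41)}
  {h, i, j} × {x42} = {(h,x42), (i,x42), (j,x42)}
  {j} × {x40, x41, x42} = {(j,x40), (j,x41), (j,x42)}
  {h, j} × {x40, x41} = {(h,x40), (h,x41), (j,x40), (j,x41)}
  {h, j} × {x40, x42} = {(h,x40), (h,x42), (j,x40), (j,x42)}
  {h, j} × {x41, x42} = {(h,x41), (h,x42), (j,x41), (j,x42)}
  {i, j} × {x40, x41} = {(i,x40), (i,x41), (j,x40), (j,x41)}
  {i, j} × {x40, x42} = {(i,x40), (i,x42), (j,x40), (j,x42)}
  {i, j} × {x41, x42} = {(i,x41), (i,x42), (j,x41), (j,x42)}
  {h, j} × {x40, x41, x42} = {(h,x40), (h,x41), (h,x42), (j,x40), (j,x41), (j,x42)}
  {h, i, j} × {x40, x41} = {(h,x40), (h,x41), (i,x40), (i,x41), (j,x40), (j,x41)}
  {h, i, j} × {x40, x42} = {(h,x40), (h,x42), (i,x40), (i,x42), (j,x40), (j,x42)}
  {h, i, j} × {x41, x42} = {(h,x41), (h,x42), (i,x41), (i,x42), (j,x41), (j,x42)}
  {i, j} × {x40, x41, x42} = {(i,x40), (i,x41), (i,x42), (j,x40), (j,x41), (j,x42)}
  {h, i, j} × {x40, x41, x42} = {(h,x40), (h,x41), (h,x42), (i,x40), (i,x41), (i,x42), (j,x40), (j,x41), (j,x42)}
These 29 distinct sets form the basis B.
Close under arbitrary unions to get τ_{X×Y}; counting gives |τ_{X×Y}| = 125.


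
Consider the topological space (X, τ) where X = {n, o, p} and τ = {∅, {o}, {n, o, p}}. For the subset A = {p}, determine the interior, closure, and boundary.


int(A) = ∅, cl(A) = {n, p}, ∂A = {n, p}.

Closed sets in (X, τ) are complements of opens:
  closed(X, τ) = {∅, {n, p}, {n, o, p}}.
int(A) = ⋃ {U ∈ τ : U ⊆ A}. Opens contained in A: ∅.
Taking the union of these: int(A) = ∅.
cl(A) = ⋂ {C closed : A ⊆ C}. Closed sets containing A: {n, p}, {n, o, p}.
Intersecting these: cl(A) = {n, p}.
∂A = cl(A) ∖ int(A) = {n, p} ∖ ∅ = {n, p}.


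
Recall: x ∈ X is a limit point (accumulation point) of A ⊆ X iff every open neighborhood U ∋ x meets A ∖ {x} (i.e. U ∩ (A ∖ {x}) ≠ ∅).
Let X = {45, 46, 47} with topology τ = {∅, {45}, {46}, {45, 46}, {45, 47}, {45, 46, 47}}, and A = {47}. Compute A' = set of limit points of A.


A' = ∅

For each x ∈ X, list the open sets U ∈ τ with x ∈ U, then check whether U ∩ (A ∖ {x}) ≠ ∅ for every such U.
  x = 45: open {45} ∋ x has {45} ∩ (A ∖ {45}) = ∅, so x is NOT a limit point.
  x = 46: open {46} ∋ x has {46} ∩ (A ∖ {46}) = ∅, so x is NOT a limit point.
  x = 47: open {45, 47} ∋ x has {45, 47} ∩ (A ∖ {47}) = ∅, so x is NOT a limit point.
Collecting: A' = ∅.


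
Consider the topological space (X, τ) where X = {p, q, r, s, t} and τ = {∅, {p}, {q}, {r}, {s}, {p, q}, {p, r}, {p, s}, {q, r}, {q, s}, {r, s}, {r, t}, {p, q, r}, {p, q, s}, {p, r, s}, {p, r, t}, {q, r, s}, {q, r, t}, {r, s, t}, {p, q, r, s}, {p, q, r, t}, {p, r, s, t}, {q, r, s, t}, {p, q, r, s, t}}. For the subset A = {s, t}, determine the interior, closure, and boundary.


int(A) = {s}, cl(A) = {s, t}, ∂A = {t}.

Closed sets in (X, τ) are complements of opens:
  closed(X, τ) = {∅, {p}, {q}, {s}, {t}, {p, q}, {p, s}, {p, t}, {q, s}, {q, t}, {r, t}, {s, t}, {p, q, s}, {p, q, t}, {p, r, t}, {p, s, t}, {q, r, t}, {q, s, t}, {r, s, t}, {p, q, r, t}, {p, q, s, t}, {p, r, s, t}, {q, r, s, t}, {p, q, r, s, t}}.
int(A) = ⋃ {U ∈ τ : U ⊆ A}. Opens contained in A: ∅, {s}.
Taking the union of these: int(A) = {s}.
cl(A) = ⋂ {C closed : A ⊆ C}. Closed sets containing A: {s, t}, {p, s, t}, {q, s, t}, {r, s, t}, {p, q, s, t}, {p, r, s, t}, {q, r, s, t}, {p, q, r, s, t}.
Intersecting these: cl(A) = {s, t}.
∂A = cl(A) ∖ int(A) = {s, t} ∖ {s} = {t}.


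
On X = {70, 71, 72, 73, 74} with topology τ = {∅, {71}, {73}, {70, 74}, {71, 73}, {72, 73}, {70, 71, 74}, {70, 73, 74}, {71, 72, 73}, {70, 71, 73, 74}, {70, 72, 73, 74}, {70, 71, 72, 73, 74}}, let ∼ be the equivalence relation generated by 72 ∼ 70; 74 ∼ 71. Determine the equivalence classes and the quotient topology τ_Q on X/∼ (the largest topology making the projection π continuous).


X/∼ = {[70=72], [71=74], [73]}; |τ_Q| = 3.

Equivalence classes: [70=72], [71=74], [73].
Quotient map π: X → X/∼ sends 70 ↦ [70=72], 71 ↦ [71=74], 72 ↦ [70=72], 73 ↦ [73], 74 ↦ [71=74].
For each subset V ⊆ X/∼, compute π^{-1}(V) ⊆ X and check whether π^{-1}(V) ∈ τ. V is open in τ_Q iff π^{-1}(V) ∈ τ.
  V = {}: π^{-1}(V) = ∅ ∈ τ ✓.
  V = {[70=72]}: π^{-1}(V) = {70, 72} ∉ τ ✗.
  V = {[71=74]}: π^{-1}(V) = {71, 74} ∉ τ ✗.
  V = {[70=72], [71=74]}: π^{-1}(V) = {70, 71, 72, 74} ∉ τ ✗.
  V = {[73]}: π^{-1}(V) = {73} ∈ τ ✓.
  V = {[70=72], [73]}: π^{-1}(V) = {70, 72, 73} ∉ τ ✗.
  V = {[71=74], [73]}: π^{-1}(V) = {71, 73, 74} ∉ τ ✗.
  V = {[70=72], [71=74], [73]}: π^{-1}(V) = {70, 71, 72, 73, 74} ∈ τ ✓.
Open sets in the quotient: τ_Q = {{}, {[73]}, {[70=72], [71=74], [73]}} (3 elements).


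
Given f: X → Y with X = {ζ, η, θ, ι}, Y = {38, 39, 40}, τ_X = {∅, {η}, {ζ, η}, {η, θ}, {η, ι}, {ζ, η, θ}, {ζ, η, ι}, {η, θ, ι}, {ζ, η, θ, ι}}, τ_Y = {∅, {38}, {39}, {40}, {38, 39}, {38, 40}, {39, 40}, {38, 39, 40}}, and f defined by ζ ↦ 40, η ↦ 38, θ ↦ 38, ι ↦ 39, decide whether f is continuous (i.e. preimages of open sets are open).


f is NOT continuous.

Compute f^{-1}(U) for each U ∈ τ_Y:
  U = ∅: f^{-1}(U) = ∅ ∈ τ_X ✓.
  U = {38}: f^{-1}(U) = {η, θ} ∈ τ_X ✓.
  U = {39}: f^{-1}(U) = {ι} ∉ τ_X ✗.
  U = {40}: f^{-1}(U) = {ζ} ∉ τ_X ✗.
  U = {38, 39}: f^{-1}(U) = {η, θ, ι} ∈ τ_X ✓.
  U = {38, 40}: f^{-1}(U) = {ζ, η, θ} ∈ τ_X ✓.
  U = {39, 40}: f^{-1}(U) = {ζ, ι} ∉ τ_X ✗.
  U = {38, 39, 40}: f^{-1}(U) = {ζ, η, θ, ι} ∈ τ_X ✓.
Found U = {39} with f^{-1}(U) = {ι} not in τ_X. Therefore f is NOT continuous.


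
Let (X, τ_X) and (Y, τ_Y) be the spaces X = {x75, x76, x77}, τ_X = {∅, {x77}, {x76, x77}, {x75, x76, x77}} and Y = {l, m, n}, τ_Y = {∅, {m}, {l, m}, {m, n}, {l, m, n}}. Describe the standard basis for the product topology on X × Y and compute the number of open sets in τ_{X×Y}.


Basis B = {∅ × ∅, {x77} × {m}, {x76, x77} × {m}, {x77} × {l, m}, {x77} × {m, n}, {x75, x76, x77} × {m}, {x77} × {l, m, n}, {x76, x77} × {l, m}, {x76, x77} × {m, n}, {x75, x76, x77} × {l, m}, {x75, x76, x77} × {m, n}, {x76, x77} × {l, m, n}, {x75, x76, x77} × {l, m, n}}; |τ_{X×Y}| = 30.

Enumerate products U × V with U ∈ τ_X, V ∈ τ_Y (deduplicated):
  ∅ × ∅ = {} (∅)
  {x77} × {m} = {(x77,m)}
  {x76, x77} × {m} = {(x76,m), (x77,m)}
  {x77} × {l, m} = {(x77,l), (x77,m)}
  {x77} × {m, n} = {(x77,m), (x77,n)}
  {x75, x76, x77} × {m} = {(x75,m), (x76,m), (x77,m)}
  {x77} × {l, m, n} = {(x77,l), (x77,m), (x77,n)}
  {x76, x77} × {l, m} = {(x76,l), (x76,m), (x77,l), (x77,m)}
  {x76, x77} × {m, n} = {(x76,m), (x76,n), (x77,m), (x77,n)}
  {x75, x76, x77} × {l, m} = {(x75,l), (x75,m), (x76,l), (x76,m), (x77,l), (x77,m)}
  {x75, x76, x77} × {m, n} = {(x75,m), (x75,n), (x76,m), (x76,n), (x77,m), (x77,n)}
  {x76, x77} × {l, m, n} = {(x76,l), (x76,m), (x76,n), (x77,l), (x77,m), (x77,n)}
  {x75, x76, x77} × {l, m, n} = {(x75,l), (x75,m), (x75,n), (x76,l), (x76,m), (x76,n), (x77,l), (x77,m), (x77,n)}
These 13 distinct sets form the basis B.
Close under arbitrary unions to get τ_{X×Y}; counting gives |τ_{X×Y}| = 30.


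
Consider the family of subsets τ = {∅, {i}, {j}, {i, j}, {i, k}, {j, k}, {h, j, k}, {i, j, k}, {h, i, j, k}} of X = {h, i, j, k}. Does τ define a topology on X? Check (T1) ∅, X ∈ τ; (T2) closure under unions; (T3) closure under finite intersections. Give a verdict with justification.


τ is NOT a topology on X.

Axiom (T1): ∅ ∈ τ? Yes; X ∈ τ? Yes.
Axiom (T2/T3): check pairwise unions and intersections of members of τ.
Counterexample for (T3): {i, k} ∩ {j, k} = {k} ∉ τ. Therefore τ is NOT a topology.


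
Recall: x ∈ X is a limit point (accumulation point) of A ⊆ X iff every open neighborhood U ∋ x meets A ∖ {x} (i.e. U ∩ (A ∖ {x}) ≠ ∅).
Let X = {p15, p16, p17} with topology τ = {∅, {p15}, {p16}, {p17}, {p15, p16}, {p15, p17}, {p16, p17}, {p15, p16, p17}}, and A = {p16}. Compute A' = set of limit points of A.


A' = ∅

For each x ∈ X, list the open sets U ∈ τ with x ∈ U, then check whether U ∩ (A ∖ {x}) ≠ ∅ for every such U.
  x = p15: open {p15} ∋ x has {p15} ∩ (A ∖ {p15}) = ∅, so x is NOT a limit point.
  x = p16: open {p16} ∋ x has {p16} ∩ (A ∖ {p16}) = ∅, so x is NOT a limit point.
  x = p17: open {p17} ∋ x has {p17} ∩ (A ∖ {p17}) = ∅, so x is NOT a limit point.
Collecting: A' = ∅.


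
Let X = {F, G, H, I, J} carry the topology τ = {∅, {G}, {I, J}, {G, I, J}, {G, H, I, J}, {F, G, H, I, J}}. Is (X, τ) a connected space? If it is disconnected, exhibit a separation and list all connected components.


(X, τ) is connected.

Find clopen sets (U ∈ τ with X ∖ U ∈ τ):
  U = ∅, X ∖ U = {F, G, H, I, J} — both open, so U is clopen.
  U = {F, G, H, I, J}, X ∖ U = ∅ — both open, so U is clopen.
Only trivial clopens (∅ and X) exist, so (X, τ) is connected.
Compute connected components by grouping points that agree on all clopens:
  component: {F, G, H, I, J}


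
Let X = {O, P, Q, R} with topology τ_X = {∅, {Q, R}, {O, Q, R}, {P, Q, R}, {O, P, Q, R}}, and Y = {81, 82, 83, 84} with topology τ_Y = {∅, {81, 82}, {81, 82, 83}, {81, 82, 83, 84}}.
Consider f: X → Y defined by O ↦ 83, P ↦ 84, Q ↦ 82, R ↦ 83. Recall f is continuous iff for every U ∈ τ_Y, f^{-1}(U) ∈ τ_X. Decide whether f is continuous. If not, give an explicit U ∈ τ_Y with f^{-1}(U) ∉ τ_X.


f is NOT continuous.

Compute f^{-1}(U) for each U ∈ τ_Y:
  U = ∅: f^{-1}(U) = ∅ ∈ τ_X ✓.
  U = {81, 82}: f^{-1}(U) = {Q} ∉ τ_X ✗.
  U = {81, 82, 83}: f^{-1}(U) = {O, Q, R} ∈ τ_X ✓.
  U = {81, 82, 83, 84}: f^{-1}(U) = {O, P, Q, R} ∈ τ_X ✓.
Found U = {81, 82} with f^{-1}(U) = {Q} not in τ_X. Therefore f is NOT continuous.


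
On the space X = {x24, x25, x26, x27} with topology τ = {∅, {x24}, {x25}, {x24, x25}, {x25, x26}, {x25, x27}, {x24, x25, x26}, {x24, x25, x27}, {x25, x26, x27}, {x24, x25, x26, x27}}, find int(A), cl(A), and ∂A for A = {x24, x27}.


int(A) = {x24}, cl(A) = {x24, x27}, ∂A = {x27}.

Closed sets in (X, τ) are complements of opens:
  closed(X, τ) = {∅, {x24}, {x26}, {x27}, {x24, x26}, {x24, x27}, {x26, x27}, {x24, x26, x27}, {x25, x26, x27}, {x24, x25, x26, x27}}.
int(A) = ⋃ {U ∈ τ : U ⊆ A}. Opens contained in A: ∅, {x24}.
Taking the union of these: int(A) = {x24}.
cl(A) = ⋂ {C closed : A ⊆ C}. Closed sets containing A: {x24, x27}, {x24, x26, x27}, {x24, x25, x26, x27}.
Intersecting these: cl(A) = {x24, x27}.
∂A = cl(A) ∖ int(A) = {x24, x27} ∖ {x24} = {x27}.


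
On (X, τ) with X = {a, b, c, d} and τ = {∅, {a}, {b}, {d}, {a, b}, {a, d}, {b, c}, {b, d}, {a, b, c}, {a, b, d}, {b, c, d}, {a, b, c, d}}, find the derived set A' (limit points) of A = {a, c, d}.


A' = ∅

For each x ∈ X, list the open sets U ∈ τ with x ∈ U, then check whether U ∩ (A ∖ {x}) ≠ ∅ for every such U.
  x = a: open {a} ∋ x has {a} ∩ (A ∖ {a}) = ∅, so x is NOT a limit point.
  x = b: open {b} ∋ x has {b} ∩ (A ∖ {b}) = ∅, so x is NOT a limit point.
  x = c: open {b, c} ∋ x has {b, c} ∩ (A ∖ {c}) = ∅, so x is NOT a limit point.
  x = d: open {d} ∋ x has {d} ∩ (A ∖ {d}) = ∅, so x is NOT a limit point.
Collecting: A' = ∅.


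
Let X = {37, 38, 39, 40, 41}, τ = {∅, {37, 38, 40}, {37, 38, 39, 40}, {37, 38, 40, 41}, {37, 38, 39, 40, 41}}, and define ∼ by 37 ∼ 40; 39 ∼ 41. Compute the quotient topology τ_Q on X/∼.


X/∼ = {[37=40], [38], [39=41]}; |τ_Q| = 3.

Equivalence classes: [37=40], [38], [39=41].
Quotient map π: X → X/∼ sends 37 ↦ [37=40], 38 ↦ [38], 39 ↦ [39=41], 40 ↦ [37=40], 41 ↦ [39=41].
For each subset V ⊆ X/∼, compute π^{-1}(V) ⊆ X and check whether π^{-1}(V) ∈ τ. V is open in τ_Q iff π^{-1}(V) ∈ τ.
  V = {}: π^{-1}(V) = ∅ ∈ τ ✓.
  V = {[37=40]}: π^{-1}(V) = {37, 40} ∉ τ ✗.
  V = {[38]}: π^{-1}(V) = {38} ∉ τ ✗.
  V = {[37=40], [38]}: π^{-1}(V) = {37, 38, 40} ∈ τ ✓.
  V = {[39=41]}: π^{-1}(V) = {39, 41} ∉ τ ✗.
  V = {[37=40], [39=41]}: π^{-1}(V) = {37, 39, 40, 41} ∉ τ ✗.
  V = {[38], [39=41]}: π^{-1}(V) = {38, 39, 41} ∉ τ ✗.
  V = {[37=40], [38], [39=41]}: π^{-1}(V) = {37, 38, 39, 40, 41} ∈ τ ✓.
Open sets in the quotient: τ_Q = {{}, {[37=40], [38]}, {[37=40], [38], [39=41]}} (3 elements).


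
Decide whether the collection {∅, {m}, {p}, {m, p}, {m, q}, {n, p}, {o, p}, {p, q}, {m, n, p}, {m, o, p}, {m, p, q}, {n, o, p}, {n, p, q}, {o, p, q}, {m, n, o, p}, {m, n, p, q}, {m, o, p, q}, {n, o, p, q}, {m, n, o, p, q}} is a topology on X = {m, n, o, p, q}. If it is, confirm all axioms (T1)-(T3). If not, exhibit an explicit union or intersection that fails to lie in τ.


τ is NOT a topology on X.

Axiom (T1): ∅ ∈ τ? Yes; X ∈ τ? Yes.
Axiom (T2/T3): check pairwise unions and intersections of members of τ.
Counterexample for (T3): {m, q} ∩ {p, q} = {q} ∉ τ. Therefore τ is NOT a topology.


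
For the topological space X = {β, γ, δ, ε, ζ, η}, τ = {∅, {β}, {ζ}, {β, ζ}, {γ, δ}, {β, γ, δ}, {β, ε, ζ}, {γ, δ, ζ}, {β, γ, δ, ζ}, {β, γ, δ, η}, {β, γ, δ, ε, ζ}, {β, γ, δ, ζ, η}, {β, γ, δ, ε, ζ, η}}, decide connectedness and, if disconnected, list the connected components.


(X, τ) is connected.

Find clopen sets (U ∈ τ with X ∖ U ∈ τ):
  U = ∅, X ∖ U = {β, γ, δ, ε, ζ, η} — both open, so U is clopen.
  U = {β, γ, δ, ε, ζ, η}, X ∖ U = ∅ — both open, so U is clopen.
Only trivial clopens (∅ and X) exist, so (X, τ) is connected.
Compute connected components by grouping points that agree on all clopens:
  component: {β, γ, δ, ε, ζ, η}


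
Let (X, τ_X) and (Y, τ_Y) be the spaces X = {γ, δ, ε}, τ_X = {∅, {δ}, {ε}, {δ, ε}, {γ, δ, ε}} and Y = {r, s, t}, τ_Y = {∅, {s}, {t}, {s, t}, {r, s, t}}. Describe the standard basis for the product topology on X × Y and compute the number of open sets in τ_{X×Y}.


Basis B = {∅ × ∅, {δ} × {s}, {δ} × {t}, {ε} × {s}, {ε} × {t}, {δ} × {s, t}, {δ, ε} × {s}, {δ, ε} × {t}, {ε} × {s, t}, {γ, δ, ε} × {s}, {γ, δ, ε} × {t}, {δ} × {r, s, t}, {ε} × {r, s, t}, {δ, ε} × {s, t}, {γ, δ, ε} × {s, t}, {δ, ε} × {r, s, t}, {γ, δ, ε} × {r, s, t}}; |τ_{X×Y}| = 48.

Enumerate products U × V with U ∈ τ_X, V ∈ τ_Y (deduplicated):
  ∅ × ∅ = {} (∅)
  {δ} × {s} = {(δ,s)}
  {δ} × {t} = {(δ,t)}
  {ε} × {s} = {(ε,s)}
  {ε} × {t} = {(ε,t)}
  {δ} × {s, t} = {(δ,s), (δ,t)}
  {δ, ε} × {s} = {(δ,s), (ε,s)}
  {δ, ε} × {t} = {(δ,t), (ε,t)}
  {ε} × {s, t} = {(ε,s), (ε,t)}
  {γ, δ, ε} × {s} = {(γ,s), (δ,s), (ε,s)}
  {γ, δ, ε} × {t} = {(γ,t), (δ,t), (ε,t)}
  {δ} × {r, s, t} = {(δ,r), (δ,s), (δ,t)}
  {ε} × {r, s, t} = {(ε,r), (ε,s), (ε,t)}
  {δ, ε} × {s, t} = {(δ,s), (δ,t), (ε,s), (ε,t)}
  {γ, δ, ε} × {s, t} = {(γ,s), (γ,t), (δ,s), (δ,t), (ε,s), (ε,t)}
  {δ, ε} × {r, s, t} = {(δ,r), (δ,s), (δ,t), (ε,r), (ε,s), (ε,t)}
  {γ, δ, ε} × {r, s, t} = {(γ,r), (γ,s), (γ,t), (δ,r), (δ,s), (δ,t), (ε,r), (ε,s), (ε,t)}
These 17 distinct sets form the basis B.
Close under arbitrary unions to get τ_{X×Y}; counting gives |τ_{X×Y}| = 48.
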